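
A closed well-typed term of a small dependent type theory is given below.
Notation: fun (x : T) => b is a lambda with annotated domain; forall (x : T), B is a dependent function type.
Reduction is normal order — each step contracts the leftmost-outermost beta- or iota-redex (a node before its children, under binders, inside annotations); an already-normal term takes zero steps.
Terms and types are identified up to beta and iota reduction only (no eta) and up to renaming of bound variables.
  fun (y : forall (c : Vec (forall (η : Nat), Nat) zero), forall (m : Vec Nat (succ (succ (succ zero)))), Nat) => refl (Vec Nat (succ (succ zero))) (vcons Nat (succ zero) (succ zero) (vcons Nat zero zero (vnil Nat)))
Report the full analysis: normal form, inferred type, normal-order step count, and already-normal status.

reduced normal form:
  fun (y : forall (c : Vec (forall (η : Nat), Nat) zero), forall (m : Vec Nat (succ (succ (succ zero)))), Nat) => refl (Vec Nat (succ (succ zero))) (vcons Nat (succ zero) (succ zero) (vcons Nat zero zero (vnil Nat)))
the term's type:
  forall (y : forall (c : Vec (forall (η : Nat), Nat) zero), forall (m : Vec Nat (succ (succ (succ zero)))), Nat), Eq (Vec Nat (succ (succ zero))) (vcons Nat (succ zero) (succ zero) (vcons Nat zero zero (vnil Nat))) (vcons Nat (succ zero) (succ zero) (vcons Nat zero zero (vnil Nat)))
steps to reach normal form (normal order): 0
already normal: yes


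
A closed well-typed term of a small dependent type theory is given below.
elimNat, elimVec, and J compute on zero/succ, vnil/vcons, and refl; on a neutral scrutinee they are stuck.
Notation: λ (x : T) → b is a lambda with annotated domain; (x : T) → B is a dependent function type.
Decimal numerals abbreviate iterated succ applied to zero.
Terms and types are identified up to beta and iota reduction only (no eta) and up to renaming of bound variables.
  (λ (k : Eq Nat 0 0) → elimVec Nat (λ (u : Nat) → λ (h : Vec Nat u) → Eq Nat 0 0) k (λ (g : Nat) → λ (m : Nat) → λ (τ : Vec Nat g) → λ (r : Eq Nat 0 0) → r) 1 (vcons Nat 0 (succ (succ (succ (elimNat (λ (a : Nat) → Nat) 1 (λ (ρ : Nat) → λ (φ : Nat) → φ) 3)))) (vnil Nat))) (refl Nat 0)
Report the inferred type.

the term's type:
  Eq Nat 0 0


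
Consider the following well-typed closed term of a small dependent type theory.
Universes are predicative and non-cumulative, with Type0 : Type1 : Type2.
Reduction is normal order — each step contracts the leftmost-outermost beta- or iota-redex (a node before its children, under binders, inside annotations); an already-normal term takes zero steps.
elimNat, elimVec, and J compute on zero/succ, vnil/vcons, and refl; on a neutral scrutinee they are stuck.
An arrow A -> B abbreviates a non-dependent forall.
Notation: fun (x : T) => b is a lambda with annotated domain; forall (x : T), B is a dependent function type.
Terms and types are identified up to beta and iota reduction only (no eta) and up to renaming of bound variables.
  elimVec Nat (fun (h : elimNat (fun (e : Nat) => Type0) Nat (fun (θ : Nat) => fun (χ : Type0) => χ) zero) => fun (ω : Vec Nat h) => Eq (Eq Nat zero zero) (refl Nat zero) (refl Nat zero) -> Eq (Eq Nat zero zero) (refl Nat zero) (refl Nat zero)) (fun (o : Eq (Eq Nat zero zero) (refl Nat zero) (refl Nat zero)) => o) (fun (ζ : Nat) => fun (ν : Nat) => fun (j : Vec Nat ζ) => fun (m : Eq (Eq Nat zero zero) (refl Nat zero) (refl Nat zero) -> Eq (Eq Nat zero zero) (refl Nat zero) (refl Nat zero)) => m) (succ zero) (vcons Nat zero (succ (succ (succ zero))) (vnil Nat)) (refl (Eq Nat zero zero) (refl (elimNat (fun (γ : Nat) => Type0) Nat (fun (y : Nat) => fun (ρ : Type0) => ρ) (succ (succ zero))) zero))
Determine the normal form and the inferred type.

resulting normal form:
  refl (Eq Nat zero zero) (refl Nat zero)
the term's type:
  Eq (Eq Nat zero zero) (refl Nat zero) (refl Nat zero)
observation: 14 normal-order steps separate the term from its normal form.


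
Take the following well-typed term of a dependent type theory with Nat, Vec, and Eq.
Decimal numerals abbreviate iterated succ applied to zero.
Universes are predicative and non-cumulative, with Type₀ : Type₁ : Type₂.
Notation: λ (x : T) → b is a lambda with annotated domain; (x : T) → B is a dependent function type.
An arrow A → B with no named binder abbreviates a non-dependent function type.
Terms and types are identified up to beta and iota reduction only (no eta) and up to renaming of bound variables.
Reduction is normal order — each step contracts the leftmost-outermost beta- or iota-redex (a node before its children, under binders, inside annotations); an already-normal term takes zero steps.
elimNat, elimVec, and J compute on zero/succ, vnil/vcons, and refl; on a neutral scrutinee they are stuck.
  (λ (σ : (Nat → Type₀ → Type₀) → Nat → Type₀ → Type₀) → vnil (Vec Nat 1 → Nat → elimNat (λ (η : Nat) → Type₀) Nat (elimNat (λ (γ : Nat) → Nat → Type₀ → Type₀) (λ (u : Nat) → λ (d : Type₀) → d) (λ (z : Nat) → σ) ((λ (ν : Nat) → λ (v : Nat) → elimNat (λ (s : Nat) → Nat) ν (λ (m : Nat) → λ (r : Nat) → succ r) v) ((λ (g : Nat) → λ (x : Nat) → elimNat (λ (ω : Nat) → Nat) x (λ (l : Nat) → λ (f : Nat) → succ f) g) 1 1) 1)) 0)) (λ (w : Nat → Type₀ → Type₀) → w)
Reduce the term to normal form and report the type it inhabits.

resulting normal form:
  vnil (Vec Nat 1 → Nat → Nat)
inferred type:
  Vec (Vec Nat 1 → Nat → Nat) 0


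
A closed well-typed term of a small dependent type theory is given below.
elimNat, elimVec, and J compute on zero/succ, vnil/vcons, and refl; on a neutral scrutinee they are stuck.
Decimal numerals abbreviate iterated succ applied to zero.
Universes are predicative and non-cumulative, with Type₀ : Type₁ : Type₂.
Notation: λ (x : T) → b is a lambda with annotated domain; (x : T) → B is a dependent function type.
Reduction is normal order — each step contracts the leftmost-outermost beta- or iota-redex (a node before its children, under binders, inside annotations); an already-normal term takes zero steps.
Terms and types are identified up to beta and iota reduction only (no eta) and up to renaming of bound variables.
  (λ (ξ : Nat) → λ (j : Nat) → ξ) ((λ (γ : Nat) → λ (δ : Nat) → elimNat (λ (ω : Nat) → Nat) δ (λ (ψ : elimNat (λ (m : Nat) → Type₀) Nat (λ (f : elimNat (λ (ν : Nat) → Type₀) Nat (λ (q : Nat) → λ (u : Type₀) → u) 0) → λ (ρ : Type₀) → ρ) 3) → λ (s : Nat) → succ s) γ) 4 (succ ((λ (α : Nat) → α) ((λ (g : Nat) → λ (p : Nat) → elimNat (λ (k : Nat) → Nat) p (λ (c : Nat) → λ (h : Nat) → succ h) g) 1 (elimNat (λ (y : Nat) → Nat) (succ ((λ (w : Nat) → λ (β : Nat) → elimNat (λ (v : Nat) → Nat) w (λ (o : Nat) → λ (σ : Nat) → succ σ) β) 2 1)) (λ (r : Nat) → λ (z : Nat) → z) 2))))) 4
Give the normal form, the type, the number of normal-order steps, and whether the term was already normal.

reduced normal form:
  10
type:
  Nat
normal-order step count: 37
term was already normal: no
first contracted redex: a beta-redex


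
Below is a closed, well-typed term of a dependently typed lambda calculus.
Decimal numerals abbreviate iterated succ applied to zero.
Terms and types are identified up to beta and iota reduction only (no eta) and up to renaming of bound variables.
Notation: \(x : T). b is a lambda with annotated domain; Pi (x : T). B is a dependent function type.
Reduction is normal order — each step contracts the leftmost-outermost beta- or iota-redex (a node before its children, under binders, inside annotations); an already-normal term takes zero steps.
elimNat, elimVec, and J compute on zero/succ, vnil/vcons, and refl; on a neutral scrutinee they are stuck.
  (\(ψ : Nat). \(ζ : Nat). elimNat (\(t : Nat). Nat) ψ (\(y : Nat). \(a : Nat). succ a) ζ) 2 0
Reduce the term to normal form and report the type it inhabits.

resulting normal form:
  2
inferred type:
  Nat
observation: the leftmost-outermost redex is a beta-redex, and normalization takes 3 steps.


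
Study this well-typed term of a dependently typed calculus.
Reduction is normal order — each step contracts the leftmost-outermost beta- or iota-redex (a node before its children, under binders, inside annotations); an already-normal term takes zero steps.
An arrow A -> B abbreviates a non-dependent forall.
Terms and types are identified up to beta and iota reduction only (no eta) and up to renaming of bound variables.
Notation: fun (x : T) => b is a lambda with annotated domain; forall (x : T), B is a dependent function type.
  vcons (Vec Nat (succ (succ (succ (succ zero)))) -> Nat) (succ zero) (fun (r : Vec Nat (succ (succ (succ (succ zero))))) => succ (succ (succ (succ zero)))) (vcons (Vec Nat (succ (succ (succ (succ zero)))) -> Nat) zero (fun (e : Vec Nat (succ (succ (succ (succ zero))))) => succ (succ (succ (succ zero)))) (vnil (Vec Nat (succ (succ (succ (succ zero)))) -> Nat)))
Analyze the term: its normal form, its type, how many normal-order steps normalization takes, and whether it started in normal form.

normal form:
  vcons (Vec Nat (succ (succ (succ (succ zero)))) -> Nat) (succ zero) (fun (r : Vec Nat (succ (succ (succ (succ zero))))) => succ (succ (succ (succ zero)))) (vcons (Vec Nat (succ (succ (succ (succ zero)))) -> Nat) zero (fun (e : Vec Nat (succ (succ (succ (succ zero))))) => succ (succ (succ (succ zero)))) (vnil (Vec Nat (succ (succ (succ (succ zero)))) -> Nat)))
inferred type:
  Vec (Vec Nat (succ (succ (succ (succ zero)))) -> Nat) (succ (succ zero))
reduction steps (normal order): 0
term was already normal: yes


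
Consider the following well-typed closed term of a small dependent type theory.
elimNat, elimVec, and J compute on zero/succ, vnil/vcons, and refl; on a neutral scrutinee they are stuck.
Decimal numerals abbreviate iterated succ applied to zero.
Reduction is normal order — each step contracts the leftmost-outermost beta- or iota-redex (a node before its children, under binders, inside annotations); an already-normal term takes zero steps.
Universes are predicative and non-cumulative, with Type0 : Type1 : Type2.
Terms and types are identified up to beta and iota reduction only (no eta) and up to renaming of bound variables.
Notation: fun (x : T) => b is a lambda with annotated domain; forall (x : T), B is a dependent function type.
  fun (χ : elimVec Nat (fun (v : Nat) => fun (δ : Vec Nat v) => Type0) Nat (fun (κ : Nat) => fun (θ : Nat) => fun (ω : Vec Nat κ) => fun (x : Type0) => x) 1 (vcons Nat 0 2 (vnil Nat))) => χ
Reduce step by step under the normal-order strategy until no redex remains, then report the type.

normal-order reduction:
  fun (χ : elimVec Nat (fun (v : Nat) => fun (δ : Vec Nat v) => Type0) Nat (fun (κ : Nat) => fun (θ : Nat) => fun (ω : Vec Nat κ) => fun (x : Type0) => x) 1 (vcons Nat 0 2 (vnil Nat))) => χ
  ~> fun (χ : (fun (v : Nat) => fun (δ : Nat) => fun (κ : Vec Nat v) => fun (θ : Type0) => θ) 0 2 (vnil Nat) (elimVec Nat (fun (ω : Nat) => fun (x : Vec Nat ω) => Type0) Nat (fun (φ : Nat) => fun (z : Nat) => fun (ξ : Vec Nat φ) => fun (a : Type0) => a) 0 (vnil Nat))) => χ
  ~> fun (χ : (fun (v : Nat) => fun (δ : Vec Nat 0) => fun (κ : Type0) => κ) 2 (vnil Nat) (elimVec Nat (fun (θ : Nat) => fun (ω : Vec Nat θ) => Type0) Nat (fun (x : Nat) => fun (φ : Nat) => fun (z : Vec Nat x) => fun (ξ : Type0) => ξ) 0 (vnil Nat))) => χ
  ~> fun (χ : (fun (v : Vec Nat 0) => fun (δ : Type0) => δ) (vnil Nat) (elimVec Nat (fun (κ : Nat) => fun (θ : Vec Nat κ) => Type0) Nat (fun (ω : Nat) => fun (x : Nat) => fun (φ : Vec Nat ω) => fun (z : Type0) => z) 0 (vnil Nat))) => χ
  ~> fun (χ : (fun (v : Type0) => v) (elimVec Nat (fun (δ : Nat) => fun (κ : Vec Nat δ) => Type0) Nat (fun (θ : Nat) => fun (ω : Nat) => fun (x : Vec Nat θ) => fun (φ : Type0) => φ) 0 (vnil Nat))) => χ
  ~> fun (χ : elimVec Nat (fun (v : Nat) => fun (δ : Vec Nat v) => Type0) Nat (fun (κ : Nat) => fun (θ : Nat) => fun (ω : Vec Nat κ) => fun (x : Type0) => x) 0 (vnil Nat)) => χ
  ~> fun (χ : Nat) => χ
the term's type:
  forall (χ : Nat), Nat


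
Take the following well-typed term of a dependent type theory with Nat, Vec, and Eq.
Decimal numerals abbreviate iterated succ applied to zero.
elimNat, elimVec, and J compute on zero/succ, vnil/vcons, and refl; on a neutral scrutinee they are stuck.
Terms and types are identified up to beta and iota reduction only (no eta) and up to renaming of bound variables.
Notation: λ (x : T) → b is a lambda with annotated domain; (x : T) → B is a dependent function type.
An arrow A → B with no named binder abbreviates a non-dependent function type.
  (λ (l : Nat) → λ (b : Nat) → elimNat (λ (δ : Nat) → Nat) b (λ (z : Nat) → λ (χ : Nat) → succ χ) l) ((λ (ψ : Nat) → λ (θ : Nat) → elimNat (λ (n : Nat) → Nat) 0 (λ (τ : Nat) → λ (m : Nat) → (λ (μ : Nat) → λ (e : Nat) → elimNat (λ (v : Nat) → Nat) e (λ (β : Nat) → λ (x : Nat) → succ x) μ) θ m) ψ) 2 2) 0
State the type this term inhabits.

the term's type:
  Nat


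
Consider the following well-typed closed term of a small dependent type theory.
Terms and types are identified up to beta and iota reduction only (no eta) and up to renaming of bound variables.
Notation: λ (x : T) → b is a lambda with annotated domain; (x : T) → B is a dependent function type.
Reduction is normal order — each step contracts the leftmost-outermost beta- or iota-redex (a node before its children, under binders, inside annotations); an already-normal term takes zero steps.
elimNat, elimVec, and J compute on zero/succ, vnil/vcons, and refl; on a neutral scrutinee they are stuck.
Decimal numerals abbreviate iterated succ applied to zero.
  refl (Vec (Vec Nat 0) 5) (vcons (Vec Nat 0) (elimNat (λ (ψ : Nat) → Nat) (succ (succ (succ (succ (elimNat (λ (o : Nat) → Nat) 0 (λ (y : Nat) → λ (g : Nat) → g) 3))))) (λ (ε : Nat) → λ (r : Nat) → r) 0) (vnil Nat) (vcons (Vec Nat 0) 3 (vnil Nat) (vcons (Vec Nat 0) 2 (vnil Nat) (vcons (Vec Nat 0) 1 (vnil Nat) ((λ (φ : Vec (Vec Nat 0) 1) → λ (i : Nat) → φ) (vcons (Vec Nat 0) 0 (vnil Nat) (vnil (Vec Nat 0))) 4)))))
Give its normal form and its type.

resulting normal form:
  refl (Vec (Vec Nat 0) 5) (vcons (Vec Nat 0) 4 (vnil Nat) (vcons (Vec Nat 0) 3 (vnil Nat) (vcons (Vec Nat 0) 2 (vnil Nat) (vcons (Vec Nat 0) 1 (vnil Nat) (vcons (Vec Nat 0) 0 (vnil Nat) (vnil (Vec Nat 0)))))))
the term's type:
  Eq (Vec (Vec Nat 0) 5) (vcons (Vec Nat 0) 4 (vnil Nat) (vcons (Vec Nat 0) 3 (vnil Nat) (vcons (Vec Nat 0) 2 (vnil Nat) (vcons (Vec Nat 0) 1 (vnil Nat) (vcons (Vec Nat 0) 0 (vnil Nat) (vnil (Vec Nat 0))))))) (vcons (Vec Nat 0) 4 (vnil Nat) (vcons (Vec Nat 0) 3 (vnil Nat) (vcons (Vec Nat 0) 2 (vnil Nat) (vcons (Vec Nat 0) 1 (vnil Nat) (vcons (Vec Nat 0) 0 (vnil Nat) (vnil (Vec Nat 0)))))))


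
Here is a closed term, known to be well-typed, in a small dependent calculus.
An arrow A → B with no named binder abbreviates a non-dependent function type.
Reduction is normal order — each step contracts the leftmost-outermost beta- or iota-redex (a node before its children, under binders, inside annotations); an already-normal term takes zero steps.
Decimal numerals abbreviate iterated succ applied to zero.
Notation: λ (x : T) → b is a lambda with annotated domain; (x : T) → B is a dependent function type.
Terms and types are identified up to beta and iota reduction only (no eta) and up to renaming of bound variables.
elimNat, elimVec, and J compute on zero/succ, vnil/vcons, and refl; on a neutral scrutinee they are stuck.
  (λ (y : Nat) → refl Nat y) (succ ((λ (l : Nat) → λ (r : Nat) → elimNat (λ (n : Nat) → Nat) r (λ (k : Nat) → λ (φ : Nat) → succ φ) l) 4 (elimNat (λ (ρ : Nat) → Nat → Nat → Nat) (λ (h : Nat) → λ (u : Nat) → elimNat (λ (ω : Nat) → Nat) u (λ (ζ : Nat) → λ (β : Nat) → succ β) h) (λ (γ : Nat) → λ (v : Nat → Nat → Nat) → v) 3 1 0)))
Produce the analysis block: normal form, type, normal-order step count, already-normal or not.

resulting normal form:
  refl Nat 6
type:
  Eq Nat 6 6
normal-order step count: 32
started in normal form: no
first redex: a beta-redex


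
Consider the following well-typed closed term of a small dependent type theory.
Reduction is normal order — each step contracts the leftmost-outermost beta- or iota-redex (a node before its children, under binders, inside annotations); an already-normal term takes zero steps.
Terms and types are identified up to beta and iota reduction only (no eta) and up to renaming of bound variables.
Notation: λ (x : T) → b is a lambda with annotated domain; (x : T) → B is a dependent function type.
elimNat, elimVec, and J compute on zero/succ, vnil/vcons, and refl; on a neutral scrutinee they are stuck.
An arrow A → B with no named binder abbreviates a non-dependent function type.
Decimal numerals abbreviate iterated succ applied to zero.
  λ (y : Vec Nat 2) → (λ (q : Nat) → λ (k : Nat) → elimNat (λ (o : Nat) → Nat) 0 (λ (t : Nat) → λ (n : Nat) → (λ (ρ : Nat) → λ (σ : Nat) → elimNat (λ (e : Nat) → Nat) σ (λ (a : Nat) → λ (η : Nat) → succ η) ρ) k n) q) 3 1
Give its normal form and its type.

reduced normal form:
  λ (y : Vec Nat 2) → 3
the term's type:
  Vec Nat 2 → Nat


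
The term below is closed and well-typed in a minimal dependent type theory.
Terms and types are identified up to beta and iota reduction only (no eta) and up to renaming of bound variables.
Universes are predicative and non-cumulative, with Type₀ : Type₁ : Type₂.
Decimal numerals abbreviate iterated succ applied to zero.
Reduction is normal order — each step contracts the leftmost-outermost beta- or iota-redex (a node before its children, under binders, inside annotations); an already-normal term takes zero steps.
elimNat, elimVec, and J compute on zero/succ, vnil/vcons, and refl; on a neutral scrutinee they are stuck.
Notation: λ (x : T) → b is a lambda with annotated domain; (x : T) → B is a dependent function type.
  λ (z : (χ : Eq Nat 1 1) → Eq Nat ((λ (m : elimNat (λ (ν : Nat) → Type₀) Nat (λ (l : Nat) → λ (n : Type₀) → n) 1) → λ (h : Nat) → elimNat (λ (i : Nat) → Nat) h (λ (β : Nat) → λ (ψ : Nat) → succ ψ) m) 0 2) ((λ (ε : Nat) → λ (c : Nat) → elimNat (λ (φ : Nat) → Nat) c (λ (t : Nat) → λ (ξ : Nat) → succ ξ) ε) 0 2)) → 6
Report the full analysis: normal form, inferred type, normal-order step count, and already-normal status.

resulting normal form:
  λ (z : (χ : Eq Nat 1 1) → Eq Nat 2 2) → 6
inferred type:
  (z : (χ : Eq Nat 1 1) → Eq Nat 2 2) → Nat
steps to reach normal form (normal order): 6
already normal: no
first contracted redex: a beta-redex


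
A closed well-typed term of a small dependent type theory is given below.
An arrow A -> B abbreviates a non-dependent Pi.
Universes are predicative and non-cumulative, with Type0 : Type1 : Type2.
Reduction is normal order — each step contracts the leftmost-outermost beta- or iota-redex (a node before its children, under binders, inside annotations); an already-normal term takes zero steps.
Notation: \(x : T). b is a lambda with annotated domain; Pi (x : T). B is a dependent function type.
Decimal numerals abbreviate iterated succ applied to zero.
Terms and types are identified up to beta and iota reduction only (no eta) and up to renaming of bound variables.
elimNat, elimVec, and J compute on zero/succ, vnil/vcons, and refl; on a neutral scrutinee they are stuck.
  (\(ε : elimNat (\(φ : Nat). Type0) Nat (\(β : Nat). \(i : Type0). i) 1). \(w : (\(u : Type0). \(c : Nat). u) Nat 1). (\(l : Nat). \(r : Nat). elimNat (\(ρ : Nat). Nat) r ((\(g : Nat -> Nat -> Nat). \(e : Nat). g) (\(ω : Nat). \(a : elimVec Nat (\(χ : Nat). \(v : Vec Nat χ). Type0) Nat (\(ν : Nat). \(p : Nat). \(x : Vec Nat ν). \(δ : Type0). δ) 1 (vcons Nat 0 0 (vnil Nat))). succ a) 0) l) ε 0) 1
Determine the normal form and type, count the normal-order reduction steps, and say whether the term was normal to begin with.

normal form:
  \(ε : Nat). 1
type:
  Nat -> Nat
normal-order step count: 11
started in normal form: no
first contracted redex: a beta-redex


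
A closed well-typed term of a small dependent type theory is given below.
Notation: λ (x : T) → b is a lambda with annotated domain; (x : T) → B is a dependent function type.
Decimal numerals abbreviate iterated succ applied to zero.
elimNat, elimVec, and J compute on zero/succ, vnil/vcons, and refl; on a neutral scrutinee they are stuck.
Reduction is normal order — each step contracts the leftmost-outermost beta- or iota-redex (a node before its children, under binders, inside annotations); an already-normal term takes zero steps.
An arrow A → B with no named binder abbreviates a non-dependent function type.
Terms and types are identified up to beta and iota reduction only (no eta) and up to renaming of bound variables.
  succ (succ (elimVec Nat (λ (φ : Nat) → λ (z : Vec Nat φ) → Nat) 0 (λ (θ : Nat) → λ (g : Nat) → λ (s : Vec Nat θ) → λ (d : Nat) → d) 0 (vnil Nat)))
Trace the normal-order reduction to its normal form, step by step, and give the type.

reduction (normal order):
  succ (succ (elimVec Nat (λ (φ : Nat) → λ (z : Vec Nat φ) → Nat) 0 (λ (θ : Nat) → λ (g : Nat) → λ (s : Vec Nat θ) → λ (d : Nat) → d) 0 (vnil Nat)))
  ~> 2
inferred type:
  Nat


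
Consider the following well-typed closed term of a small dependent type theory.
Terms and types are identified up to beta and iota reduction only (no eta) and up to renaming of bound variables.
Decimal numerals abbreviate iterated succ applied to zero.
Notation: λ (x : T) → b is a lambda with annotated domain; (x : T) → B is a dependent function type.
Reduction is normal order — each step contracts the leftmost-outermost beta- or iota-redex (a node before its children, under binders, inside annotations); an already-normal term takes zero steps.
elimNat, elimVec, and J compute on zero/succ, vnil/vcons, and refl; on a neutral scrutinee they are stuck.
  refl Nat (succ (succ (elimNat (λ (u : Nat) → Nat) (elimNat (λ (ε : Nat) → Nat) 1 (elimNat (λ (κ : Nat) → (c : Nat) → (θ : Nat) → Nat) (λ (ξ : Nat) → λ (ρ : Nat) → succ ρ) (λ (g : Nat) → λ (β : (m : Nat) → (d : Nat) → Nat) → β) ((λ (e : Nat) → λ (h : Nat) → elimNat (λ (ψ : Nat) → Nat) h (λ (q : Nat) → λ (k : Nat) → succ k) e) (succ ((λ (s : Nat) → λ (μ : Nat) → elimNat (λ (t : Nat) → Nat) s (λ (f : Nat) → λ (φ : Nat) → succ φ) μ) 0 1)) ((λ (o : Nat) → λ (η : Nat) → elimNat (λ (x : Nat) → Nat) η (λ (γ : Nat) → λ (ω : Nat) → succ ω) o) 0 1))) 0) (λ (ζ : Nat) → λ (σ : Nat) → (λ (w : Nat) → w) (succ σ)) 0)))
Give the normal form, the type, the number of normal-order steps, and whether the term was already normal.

resulting normal form:
  refl Nat 3
the term's type:
  Eq Nat 3 3
reduction steps (normal order): 2
already normal: no
first contracted redex: an elimNat iota-redex


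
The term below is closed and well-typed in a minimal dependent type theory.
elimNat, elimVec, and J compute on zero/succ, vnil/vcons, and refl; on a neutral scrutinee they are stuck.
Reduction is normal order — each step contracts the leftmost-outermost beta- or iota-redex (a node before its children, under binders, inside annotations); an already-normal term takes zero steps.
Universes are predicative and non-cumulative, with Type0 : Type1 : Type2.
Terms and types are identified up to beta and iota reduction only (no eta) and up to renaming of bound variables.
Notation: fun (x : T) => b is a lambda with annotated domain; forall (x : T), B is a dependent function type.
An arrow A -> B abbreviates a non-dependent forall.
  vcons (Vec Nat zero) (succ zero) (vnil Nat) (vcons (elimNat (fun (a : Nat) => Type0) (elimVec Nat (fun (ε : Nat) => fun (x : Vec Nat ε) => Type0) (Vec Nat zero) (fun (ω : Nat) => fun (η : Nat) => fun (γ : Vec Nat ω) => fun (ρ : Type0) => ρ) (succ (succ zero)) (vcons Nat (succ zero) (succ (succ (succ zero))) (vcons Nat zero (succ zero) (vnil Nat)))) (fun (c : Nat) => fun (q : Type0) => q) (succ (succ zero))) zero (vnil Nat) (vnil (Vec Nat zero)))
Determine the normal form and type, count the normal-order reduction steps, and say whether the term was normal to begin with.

normal form:
  vcons (Vec Nat zero) (succ zero) (vnil Nat) (vcons (Vec Nat zero) zero (vnil Nat) (vnil (Vec Nat zero)))
type:
  Vec (Vec Nat zero) (succ (succ zero))
steps to reach normal form (normal order): 18
started in normal form: no
first redex: an elimNat iota-redex


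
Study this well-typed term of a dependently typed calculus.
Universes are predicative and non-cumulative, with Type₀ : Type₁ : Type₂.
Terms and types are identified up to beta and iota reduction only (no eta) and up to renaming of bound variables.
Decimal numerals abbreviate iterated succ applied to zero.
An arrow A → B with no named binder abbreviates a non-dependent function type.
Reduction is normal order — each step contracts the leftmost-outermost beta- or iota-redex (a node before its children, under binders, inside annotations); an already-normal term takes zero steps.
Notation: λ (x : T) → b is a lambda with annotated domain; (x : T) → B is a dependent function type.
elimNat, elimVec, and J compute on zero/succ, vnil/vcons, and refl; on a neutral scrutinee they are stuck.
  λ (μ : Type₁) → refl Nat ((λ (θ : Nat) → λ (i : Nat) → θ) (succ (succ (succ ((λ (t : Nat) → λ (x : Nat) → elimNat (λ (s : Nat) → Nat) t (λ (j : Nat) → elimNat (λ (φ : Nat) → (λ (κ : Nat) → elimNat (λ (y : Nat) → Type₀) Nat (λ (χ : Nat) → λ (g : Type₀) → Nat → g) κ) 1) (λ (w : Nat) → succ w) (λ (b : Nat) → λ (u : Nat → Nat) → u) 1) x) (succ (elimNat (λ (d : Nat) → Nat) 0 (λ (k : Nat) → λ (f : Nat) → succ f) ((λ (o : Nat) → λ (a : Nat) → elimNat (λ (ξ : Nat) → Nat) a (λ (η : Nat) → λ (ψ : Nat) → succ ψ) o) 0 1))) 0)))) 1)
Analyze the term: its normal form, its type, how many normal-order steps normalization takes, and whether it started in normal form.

reduced normal form:
  λ (μ : Type₁) → refl Nat 5
type:
  Type₁ → Eq Nat 5 5
steps to reach normal form (normal order): 12
term was already normal: no
first contracted redex: a beta-redex


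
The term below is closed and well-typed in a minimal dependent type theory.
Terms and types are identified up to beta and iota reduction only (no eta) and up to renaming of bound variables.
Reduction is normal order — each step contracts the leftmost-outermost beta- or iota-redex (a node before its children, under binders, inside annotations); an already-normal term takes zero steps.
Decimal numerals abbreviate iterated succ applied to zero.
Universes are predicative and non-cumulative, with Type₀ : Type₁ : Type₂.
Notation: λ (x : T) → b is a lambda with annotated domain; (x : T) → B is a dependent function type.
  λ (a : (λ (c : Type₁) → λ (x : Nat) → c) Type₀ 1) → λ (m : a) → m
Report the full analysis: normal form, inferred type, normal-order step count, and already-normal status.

reduced normal form:
  λ (a : Type₀) → λ (c : a) → c
the term's type:
  (a : Type₀) → (c : a) → a
reduction steps (normal order): 2
started in normal form: no
first contracted redex: a beta-redex


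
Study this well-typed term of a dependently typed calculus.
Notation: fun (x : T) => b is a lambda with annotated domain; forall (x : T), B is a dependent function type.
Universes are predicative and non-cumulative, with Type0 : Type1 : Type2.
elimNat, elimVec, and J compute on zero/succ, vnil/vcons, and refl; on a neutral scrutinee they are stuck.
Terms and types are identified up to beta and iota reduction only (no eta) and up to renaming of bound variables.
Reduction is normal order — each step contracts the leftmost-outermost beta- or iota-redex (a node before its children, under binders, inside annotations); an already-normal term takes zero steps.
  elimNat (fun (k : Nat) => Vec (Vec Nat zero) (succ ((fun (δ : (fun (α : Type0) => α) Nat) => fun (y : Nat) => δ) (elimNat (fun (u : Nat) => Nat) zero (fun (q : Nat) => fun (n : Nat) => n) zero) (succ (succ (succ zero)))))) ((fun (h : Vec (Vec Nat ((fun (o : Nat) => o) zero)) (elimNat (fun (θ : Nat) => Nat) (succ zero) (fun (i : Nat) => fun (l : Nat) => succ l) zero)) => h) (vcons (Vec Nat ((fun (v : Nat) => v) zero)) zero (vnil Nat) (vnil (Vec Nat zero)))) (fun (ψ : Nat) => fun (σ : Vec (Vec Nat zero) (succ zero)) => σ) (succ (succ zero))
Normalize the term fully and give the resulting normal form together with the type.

resulting normal form:
  vcons (Vec Nat zero) zero (vnil Nat) (vnil (Vec Nat zero))
inferred type:
  Vec (Vec Nat zero) (succ zero)


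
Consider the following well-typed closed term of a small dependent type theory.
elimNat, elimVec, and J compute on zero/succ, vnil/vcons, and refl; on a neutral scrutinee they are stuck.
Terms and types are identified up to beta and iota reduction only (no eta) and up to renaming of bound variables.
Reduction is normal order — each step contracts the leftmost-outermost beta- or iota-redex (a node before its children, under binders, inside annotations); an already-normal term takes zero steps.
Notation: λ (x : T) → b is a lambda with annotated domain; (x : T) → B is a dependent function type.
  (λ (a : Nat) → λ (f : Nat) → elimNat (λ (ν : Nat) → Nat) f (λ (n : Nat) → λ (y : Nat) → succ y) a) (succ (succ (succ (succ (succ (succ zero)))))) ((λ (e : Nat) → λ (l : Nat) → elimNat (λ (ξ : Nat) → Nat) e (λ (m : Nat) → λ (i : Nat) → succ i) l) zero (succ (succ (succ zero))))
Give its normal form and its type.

reduced normal form:
  succ (succ (succ (succ (succ (succ (succ (succ (succ zero))))))))
type:
  Nat


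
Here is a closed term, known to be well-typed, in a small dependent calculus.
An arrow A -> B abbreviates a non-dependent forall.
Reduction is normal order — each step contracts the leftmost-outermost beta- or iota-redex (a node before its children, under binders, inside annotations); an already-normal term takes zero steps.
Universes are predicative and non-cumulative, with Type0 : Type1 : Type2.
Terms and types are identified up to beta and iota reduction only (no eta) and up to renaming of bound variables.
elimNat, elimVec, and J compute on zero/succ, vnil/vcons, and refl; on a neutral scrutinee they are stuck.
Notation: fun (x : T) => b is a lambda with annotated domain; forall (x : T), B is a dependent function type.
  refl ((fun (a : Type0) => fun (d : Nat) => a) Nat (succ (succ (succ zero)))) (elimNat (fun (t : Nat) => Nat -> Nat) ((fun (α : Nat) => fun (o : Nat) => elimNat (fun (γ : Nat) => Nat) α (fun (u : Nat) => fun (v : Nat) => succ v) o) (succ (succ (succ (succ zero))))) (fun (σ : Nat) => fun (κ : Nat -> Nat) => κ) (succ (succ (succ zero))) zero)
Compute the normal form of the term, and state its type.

resulting normal form:
  refl Nat (succ (succ (succ (succ zero))))
the term's type:
  Eq Nat (succ (succ (succ (succ zero)))) (succ (succ (succ (succ zero))))
observation: 15 normal-order steps normalize the term, beginning with a beta-redex.


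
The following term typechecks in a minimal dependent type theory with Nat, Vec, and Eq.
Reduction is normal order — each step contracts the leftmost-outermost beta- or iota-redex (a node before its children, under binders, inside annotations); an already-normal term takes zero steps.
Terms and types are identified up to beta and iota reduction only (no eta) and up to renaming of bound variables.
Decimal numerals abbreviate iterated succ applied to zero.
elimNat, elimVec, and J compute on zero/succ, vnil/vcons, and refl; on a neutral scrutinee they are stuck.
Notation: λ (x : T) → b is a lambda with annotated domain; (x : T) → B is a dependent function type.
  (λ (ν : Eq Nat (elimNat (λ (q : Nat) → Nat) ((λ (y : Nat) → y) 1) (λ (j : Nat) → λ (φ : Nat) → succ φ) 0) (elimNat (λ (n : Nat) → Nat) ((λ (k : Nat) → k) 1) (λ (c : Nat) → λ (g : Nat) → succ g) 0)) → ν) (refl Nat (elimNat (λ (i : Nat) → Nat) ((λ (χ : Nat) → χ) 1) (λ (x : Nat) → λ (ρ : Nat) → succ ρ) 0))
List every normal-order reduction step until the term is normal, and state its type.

reduction (normal order):
  (λ (ν : Eq Nat (elimNat (λ (q : Nat) → Nat) ((λ (y : Nat) → y) 1) (λ (j : Nat) → λ (φ : Nat) → succ φ) 0) (elimNat (λ (n : Nat) → Nat) ((λ (k : Nat) → k) 1) (λ (c : Nat) → λ (g : Nat) → succ g) 0)) → ν) (refl Nat (elimNat (λ (i : Nat) → Nat) ((λ (χ : Nat) → χ) 1) (λ (x : Nat) → λ (ρ : Nat) → succ ρ) 0))
  ~> refl Nat (elimNat (λ (ν : Nat) → Nat) ((λ (q : Nat) → q) 1) (λ (y : Nat) → λ (j : Nat) → succ j) 0)
  ~> refl Nat ((λ (ν : Nat) → ν) 1)
  ~> refl Nat 1
the term's type:
  Eq Nat 1 1


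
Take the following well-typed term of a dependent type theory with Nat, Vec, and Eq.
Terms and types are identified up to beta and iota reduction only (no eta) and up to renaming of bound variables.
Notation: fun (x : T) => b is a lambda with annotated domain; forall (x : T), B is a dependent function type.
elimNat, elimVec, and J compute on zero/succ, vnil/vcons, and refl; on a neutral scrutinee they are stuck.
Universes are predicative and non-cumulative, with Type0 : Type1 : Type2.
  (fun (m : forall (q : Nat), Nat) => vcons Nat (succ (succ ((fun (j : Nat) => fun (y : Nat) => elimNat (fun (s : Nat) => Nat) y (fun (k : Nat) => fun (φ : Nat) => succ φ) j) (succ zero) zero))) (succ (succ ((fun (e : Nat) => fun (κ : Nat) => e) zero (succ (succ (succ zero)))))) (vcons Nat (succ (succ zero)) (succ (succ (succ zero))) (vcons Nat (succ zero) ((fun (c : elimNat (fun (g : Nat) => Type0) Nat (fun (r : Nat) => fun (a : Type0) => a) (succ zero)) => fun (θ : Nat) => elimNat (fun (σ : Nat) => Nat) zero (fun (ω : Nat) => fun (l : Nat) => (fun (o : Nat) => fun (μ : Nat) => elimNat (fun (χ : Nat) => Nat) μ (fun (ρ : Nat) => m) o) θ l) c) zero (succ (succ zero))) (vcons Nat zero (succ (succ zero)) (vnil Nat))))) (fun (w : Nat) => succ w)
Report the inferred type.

inferred type:
  Vec Nat (succ (succ (succ (succ zero))))


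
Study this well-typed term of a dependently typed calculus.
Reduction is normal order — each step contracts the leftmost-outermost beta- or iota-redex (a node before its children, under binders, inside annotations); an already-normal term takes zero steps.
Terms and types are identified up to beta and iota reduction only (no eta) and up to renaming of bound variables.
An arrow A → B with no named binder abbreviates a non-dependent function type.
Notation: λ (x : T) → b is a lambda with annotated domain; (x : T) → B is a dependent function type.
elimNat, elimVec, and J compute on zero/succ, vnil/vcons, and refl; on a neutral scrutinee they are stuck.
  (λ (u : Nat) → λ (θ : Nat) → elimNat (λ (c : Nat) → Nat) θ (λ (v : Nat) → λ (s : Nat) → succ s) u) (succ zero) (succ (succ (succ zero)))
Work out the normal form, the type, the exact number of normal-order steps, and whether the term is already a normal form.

reduced normal form:
  succ (succ (succ (succ zero)))
the term's type:
  Nat
normal-order step count: 6
already normal: no
first redex: a beta-redex


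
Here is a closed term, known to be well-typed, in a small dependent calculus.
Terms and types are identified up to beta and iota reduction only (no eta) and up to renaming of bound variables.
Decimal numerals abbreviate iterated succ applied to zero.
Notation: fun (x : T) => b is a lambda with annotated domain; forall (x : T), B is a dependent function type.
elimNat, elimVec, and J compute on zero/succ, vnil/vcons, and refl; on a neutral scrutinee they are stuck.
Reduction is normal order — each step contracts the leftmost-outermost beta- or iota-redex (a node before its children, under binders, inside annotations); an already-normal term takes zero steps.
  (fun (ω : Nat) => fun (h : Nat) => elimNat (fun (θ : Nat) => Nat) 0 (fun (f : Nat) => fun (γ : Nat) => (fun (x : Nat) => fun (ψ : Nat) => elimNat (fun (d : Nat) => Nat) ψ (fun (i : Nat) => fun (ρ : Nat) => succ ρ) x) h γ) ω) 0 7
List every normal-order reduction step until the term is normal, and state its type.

normal-order reduction sequence:
  (fun (ω : Nat) => fun (h : Nat) => elimNat (fun (θ : Nat) => Nat) 0 (fun (f : Nat) => fun (γ : Nat) => (fun (x : Nat) => fun (ψ : Nat) => elimNat (fun (d : Nat) => Nat) ψ (fun (i : Nat) => fun (ρ : Nat) => succ ρ) x) h γ) ω) 0 7
  ~> (fun (ω : Nat) => elimNat (fun (h : Nat) => Nat) 0 (fun (θ : Nat) => fun (f : Nat) => (fun (γ : Nat) => fun (x : Nat) => elimNat (fun (ψ : Nat) => Nat) x (fun (d : Nat) => fun (i : Nat) => succ i) γ) ω f) 0) 7
  ~> elimNat (fun (ω : Nat) => Nat) 0 (fun (h : Nat) => fun (θ : Nat) => (fun (f : Nat) => fun (γ : Nat) => elimNat (fun (x : Nat) => Nat) γ (fun (ψ : Nat) => fun (d : Nat) => succ d) f) 7 θ) 0
  ~> 0
the term's type:
  Nat


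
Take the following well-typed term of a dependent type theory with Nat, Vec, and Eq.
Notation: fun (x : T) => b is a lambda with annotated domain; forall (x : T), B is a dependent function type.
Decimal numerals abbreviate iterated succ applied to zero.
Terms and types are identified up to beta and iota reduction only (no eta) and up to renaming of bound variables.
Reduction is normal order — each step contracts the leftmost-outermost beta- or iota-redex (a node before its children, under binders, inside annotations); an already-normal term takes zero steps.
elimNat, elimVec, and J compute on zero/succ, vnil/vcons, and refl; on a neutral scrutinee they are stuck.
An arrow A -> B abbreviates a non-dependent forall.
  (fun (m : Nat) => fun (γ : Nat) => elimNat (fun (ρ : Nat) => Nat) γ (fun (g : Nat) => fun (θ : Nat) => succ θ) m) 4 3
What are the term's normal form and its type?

reduced normal form:
  7
inferred type:
  Nat


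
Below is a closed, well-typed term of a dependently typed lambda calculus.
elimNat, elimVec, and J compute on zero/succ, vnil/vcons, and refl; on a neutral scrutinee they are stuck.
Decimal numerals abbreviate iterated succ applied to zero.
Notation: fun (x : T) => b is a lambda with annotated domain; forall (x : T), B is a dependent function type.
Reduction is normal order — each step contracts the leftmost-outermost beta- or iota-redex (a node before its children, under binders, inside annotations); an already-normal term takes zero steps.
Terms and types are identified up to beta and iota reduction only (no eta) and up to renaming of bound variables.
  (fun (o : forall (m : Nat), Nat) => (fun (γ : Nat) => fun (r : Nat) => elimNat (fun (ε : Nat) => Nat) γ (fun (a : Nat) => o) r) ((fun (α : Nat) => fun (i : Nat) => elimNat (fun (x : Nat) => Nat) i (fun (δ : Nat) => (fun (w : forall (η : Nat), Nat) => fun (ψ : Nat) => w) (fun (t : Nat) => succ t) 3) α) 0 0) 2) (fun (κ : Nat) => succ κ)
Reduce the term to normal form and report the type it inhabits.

reduced normal form:
  2
the term's type:
  Nat


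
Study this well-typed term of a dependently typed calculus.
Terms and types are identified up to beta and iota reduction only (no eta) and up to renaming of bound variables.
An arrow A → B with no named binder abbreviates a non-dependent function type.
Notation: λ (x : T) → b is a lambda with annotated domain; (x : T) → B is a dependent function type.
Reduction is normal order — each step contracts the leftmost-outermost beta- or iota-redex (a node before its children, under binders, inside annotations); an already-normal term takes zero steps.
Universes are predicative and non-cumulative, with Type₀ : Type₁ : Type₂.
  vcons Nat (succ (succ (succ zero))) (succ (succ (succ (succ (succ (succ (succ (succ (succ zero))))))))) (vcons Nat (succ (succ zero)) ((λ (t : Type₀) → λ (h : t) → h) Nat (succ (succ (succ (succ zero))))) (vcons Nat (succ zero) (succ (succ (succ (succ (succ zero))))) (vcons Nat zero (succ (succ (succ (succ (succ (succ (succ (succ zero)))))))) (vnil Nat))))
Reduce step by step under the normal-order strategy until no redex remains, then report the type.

reduction (normal order):
  vcons Nat (succ (succ (succ zero))) (succ (succ (succ (succ (succ (succ (succ (succ (succ zero))))))))) (vcons Nat (succ (succ zero)) ((λ (t : Type₀) → λ (h : t) → h) Nat (succ (succ (succ (succ zero))))) (vcons Nat (succ zero) (succ (succ (succ (succ (succ zero))))) (vcons Nat zero (succ (succ (succ (succ (succ (succ (succ (succ zero)))))))) (vnil Nat))))
  ~> vcons Nat (succ (succ (succ zero))) (succ (succ (succ (succ (succ (succ (succ (succ (succ zero))))))))) (vcons Nat (succ (succ zero)) ((λ (t : Nat) → t) (succ (succ (succ (succ zero))))) (vcons Nat (succ zero) (succ (succ (succ (succ (succ zero))))) (vcons Nat zero (succ (succ (succ (succ (succ (succ (succ (succ zero)))))))) (vnil Nat))))
  ~> vcons Nat (succ (succ (succ zero))) (succ (succ (succ (succ (succ (succ (succ (succ (succ zero))))))))) (vcons Nat (succ (succ zero)) (succ (succ (succ (succ zero)))) (vcons Nat (succ zero) (succ (succ (succ (succ (succ zero))))) (vcons Nat zero (succ (succ (succ (succ (succ (succ (succ (succ zero)))))))) (vnil Nat))))
type:
  Vec Nat (succ (succ (succ (succ zero))))
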